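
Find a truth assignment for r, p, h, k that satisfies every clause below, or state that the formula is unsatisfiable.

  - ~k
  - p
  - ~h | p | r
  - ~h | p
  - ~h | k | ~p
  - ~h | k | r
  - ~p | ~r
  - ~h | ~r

Unit clause (~k) forces k = False.
Unit clause (p) forces p = True.
In (~h | k | ~p) only ~h is left, so h = False.
In (~p | ~r) only ~r is left, so r = False.
Check each clause:
  (~k): ~k holds.
  (p): p holds.
  (~h | p | r): ~h holds.
  (~h | p): ~h holds.
  (~h | k | ~p): ~h holds.
  (~h | k | r): ~h holds.
  (~p | ~r): ~r holds.
  (~h | ~r): ~h holds.
All clauses satisfied.

r: False; p: True; h: False; k: False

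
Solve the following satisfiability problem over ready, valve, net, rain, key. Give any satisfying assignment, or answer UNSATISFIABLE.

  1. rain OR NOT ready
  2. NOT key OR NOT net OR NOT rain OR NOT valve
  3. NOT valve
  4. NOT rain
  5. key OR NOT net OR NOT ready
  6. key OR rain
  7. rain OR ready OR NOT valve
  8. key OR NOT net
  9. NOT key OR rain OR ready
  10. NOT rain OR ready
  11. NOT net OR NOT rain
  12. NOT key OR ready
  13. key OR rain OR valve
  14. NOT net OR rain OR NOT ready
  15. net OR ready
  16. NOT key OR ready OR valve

The formula is unsatisfiable.

Case valve = True:
  Clause (NOT valve) is falsified — contradiction.
Case valve = False:
  (NOT rain) forces rain = False.
  (rain OR NOT ready) forces ready = False.
  (key OR rain) forces key = True.
  Clause (NOT key OR rain OR ready) is falsified — contradiction.
Both cases fail, so the formula is unsatisfiable.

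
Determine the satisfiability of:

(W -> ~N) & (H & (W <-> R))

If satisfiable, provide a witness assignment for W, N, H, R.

W = True; N = False; H = True; R = True

  W -> ~N = True
    ~N = True
  H & (W <-> R) = True
    W <-> R = True
Both conjuncts True, so the formula holds.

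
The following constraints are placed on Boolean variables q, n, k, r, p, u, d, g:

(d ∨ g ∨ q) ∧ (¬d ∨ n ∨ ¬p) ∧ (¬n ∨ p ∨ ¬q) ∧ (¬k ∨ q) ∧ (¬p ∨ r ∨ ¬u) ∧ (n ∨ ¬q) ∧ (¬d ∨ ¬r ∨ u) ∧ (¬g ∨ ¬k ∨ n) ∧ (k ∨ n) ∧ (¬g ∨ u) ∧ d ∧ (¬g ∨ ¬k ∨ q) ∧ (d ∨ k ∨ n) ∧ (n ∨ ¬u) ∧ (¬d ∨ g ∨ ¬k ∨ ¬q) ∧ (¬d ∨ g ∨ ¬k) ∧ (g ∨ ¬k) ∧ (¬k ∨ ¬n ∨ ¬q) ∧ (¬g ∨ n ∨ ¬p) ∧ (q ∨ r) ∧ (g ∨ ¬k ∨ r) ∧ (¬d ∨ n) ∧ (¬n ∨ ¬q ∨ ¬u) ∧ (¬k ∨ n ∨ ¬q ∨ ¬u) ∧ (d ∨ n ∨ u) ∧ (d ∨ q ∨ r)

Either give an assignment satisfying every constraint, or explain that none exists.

q = False; n = True; k = False; r = True; p = False; u = True; d = True; g = True

Unit clause (d) forces d = True.
In (¬d ∨ n) only n is left, so n = True.
Set q = False.
  then (¬k ∨ q) forces k = False.
  then (q ∨ r) forces r = True.
  then (¬d ∨ ¬r ∨ u) forces u = True.
Set p = False.
Set g = True.
All clauses satisfied.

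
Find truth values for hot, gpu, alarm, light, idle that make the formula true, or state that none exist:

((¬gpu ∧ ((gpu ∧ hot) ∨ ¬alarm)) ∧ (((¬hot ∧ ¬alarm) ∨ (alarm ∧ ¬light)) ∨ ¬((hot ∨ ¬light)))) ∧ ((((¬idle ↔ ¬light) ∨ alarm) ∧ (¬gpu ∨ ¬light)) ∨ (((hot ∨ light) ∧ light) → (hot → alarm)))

hot: False, gpu: False, alarm: False, light: True, idle: False

  (¬gpu ∧ ((gpu ∧ hot) ∨ ¬alarm)) ∧ (((¬hot ∧ ¬alarm) ∨ (alarm ∧ ¬light)) ∨ ¬((hot ∨ ¬light))) = True
    ¬gpu ∧ ((gpu ∧ hot) ∨ ¬alarm) = True
      ¬gpu = True
      (gpu ∧ hot) ∨ ¬alarm = True
        gpu ∧ hot = False
        ¬alarm = True
    ((¬hot ∧ ¬alarm) ∨ (alarm ∧ ¬light)) ∨ ¬((hot ∨ ¬light)) = True
      (¬hot ∧ ¬alarm) ∨ (alarm ∧ ¬light) = True
        ¬hot ∧ ¬alarm = True
          ¬hot = True
          ¬alarm = True
        alarm ∧ ¬light = False
          ¬light = False
      ¬((hot ∨ ¬light)) = True
        hot ∨ ¬light = False
          ¬light = False
  (((¬idle ↔ ¬light) ∨ alarm) ∧ (¬gpu ∨ ¬light)) ∨ (((hot ∨ light) ∧ light) → (hot → alarm)) = True
    ((¬idle ↔ ¬light) ∨ alarm) ∧ (¬gpu ∨ ¬light) = False
      (¬idle ↔ ¬light) ∨ alarm = False
        ¬idle ↔ ¬light = False
          ¬idle = True
          ¬light = False
      ¬gpu ∨ ¬light = True
        ¬gpu = True
        ¬light = False
    ((hot ∨ light) ∧ light) → (hot → alarm) = True
      (hot ∨ light) ∧ light = True
        hot ∨ light = True
      hot → alarm = True
Both conjuncts True, so the formula holds.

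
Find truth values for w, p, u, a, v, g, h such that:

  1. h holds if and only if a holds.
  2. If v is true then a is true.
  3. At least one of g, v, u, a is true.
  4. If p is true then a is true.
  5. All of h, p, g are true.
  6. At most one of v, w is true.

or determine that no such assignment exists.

w = True, p = True, u = False, a = True, v = False, g = True, h = True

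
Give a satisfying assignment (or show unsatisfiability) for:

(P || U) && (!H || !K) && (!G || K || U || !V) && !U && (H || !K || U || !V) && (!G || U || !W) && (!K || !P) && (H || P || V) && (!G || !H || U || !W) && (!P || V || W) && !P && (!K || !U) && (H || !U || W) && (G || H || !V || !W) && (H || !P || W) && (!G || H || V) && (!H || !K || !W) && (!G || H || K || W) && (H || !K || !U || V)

UNSATISFIABLE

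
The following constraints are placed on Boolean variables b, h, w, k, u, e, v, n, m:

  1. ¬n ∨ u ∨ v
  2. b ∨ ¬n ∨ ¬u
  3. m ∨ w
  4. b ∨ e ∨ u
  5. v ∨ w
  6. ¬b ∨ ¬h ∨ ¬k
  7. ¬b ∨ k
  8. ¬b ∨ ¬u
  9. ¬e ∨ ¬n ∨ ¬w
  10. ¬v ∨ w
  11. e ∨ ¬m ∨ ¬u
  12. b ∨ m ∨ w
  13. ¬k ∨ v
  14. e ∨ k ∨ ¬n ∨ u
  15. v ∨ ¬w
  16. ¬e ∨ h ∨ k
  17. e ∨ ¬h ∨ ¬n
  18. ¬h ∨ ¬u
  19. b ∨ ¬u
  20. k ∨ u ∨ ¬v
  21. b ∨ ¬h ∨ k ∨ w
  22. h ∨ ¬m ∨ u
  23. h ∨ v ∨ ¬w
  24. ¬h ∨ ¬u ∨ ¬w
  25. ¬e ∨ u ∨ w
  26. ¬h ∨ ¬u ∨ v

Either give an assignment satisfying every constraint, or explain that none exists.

Set b = True.
  then (¬b ∨ k) forces k = True.
  then (¬b ∨ ¬u) forces u = False.
  then (¬k ∨ v) forces v = True.
  then (¬b ∨ ¬h ∨ ¬k) forces h = False.
  then (¬v ∨ w) forces w = True.
  then (h ∨ ¬m ∨ u) forces m = False.
Set e = True.
  then (¬e ∨ ¬n ∨ ¬w) forces n = False.
All clauses satisfied.

b: True; h: False; w: True; k: True; u: False; e: True; v: True; n: False; m: False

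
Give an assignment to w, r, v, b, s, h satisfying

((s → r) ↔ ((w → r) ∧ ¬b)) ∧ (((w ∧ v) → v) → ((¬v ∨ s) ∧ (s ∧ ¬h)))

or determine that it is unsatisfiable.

w: True; r: False; v: False; b: True; s: True; h: False

  (s → r) ↔ ((w → r) ∧ ¬b) = True
    s → r = False
    (w → r) ∧ ¬b = False
      w → r = False
      ¬b = False
  ((w ∧ v) → v) → ((¬v ∨ s) ∧ (s ∧ ¬h)) = True
    (w ∧ v) → v = True
      w ∧ v = False
    (¬v ∨ s) ∧ (s ∧ ¬h) = True
      ¬v ∨ s = True
        ¬v = True
      s ∧ ¬h = True
        ¬h = True
Both conjuncts True, so the formula holds.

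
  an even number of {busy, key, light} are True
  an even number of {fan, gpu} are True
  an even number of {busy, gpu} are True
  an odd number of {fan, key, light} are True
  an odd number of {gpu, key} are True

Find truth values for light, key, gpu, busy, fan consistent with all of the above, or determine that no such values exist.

Unsatisfiable — no assignment works.

Adding constraints 1, 2, 3, 4 mod 2: every variable appears an even number of times on the left, so the left side is 0.
But the right sides sum to 1 (mod 2). 0 ≠ 1 — the system is inconsistent.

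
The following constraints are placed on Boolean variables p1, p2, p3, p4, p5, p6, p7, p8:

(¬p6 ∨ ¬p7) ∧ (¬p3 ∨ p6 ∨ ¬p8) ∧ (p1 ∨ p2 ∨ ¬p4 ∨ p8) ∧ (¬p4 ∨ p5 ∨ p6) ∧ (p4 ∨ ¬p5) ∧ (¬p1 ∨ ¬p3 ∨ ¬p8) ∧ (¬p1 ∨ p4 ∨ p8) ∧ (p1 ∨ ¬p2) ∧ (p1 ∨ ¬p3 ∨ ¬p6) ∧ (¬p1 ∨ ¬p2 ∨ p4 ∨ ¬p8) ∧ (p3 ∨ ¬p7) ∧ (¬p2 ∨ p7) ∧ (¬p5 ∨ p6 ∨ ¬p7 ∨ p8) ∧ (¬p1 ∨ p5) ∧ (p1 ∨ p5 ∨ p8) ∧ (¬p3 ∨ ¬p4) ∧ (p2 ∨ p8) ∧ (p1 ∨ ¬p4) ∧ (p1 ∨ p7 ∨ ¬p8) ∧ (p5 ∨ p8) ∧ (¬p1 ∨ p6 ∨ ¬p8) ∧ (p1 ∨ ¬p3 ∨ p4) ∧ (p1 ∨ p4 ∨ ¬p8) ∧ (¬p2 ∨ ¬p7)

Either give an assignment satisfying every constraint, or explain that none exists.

p1 = True, p2 = False, p3 = False, p4 = True, p5 = True, p6 = True, p7 = False, p8 = True

Try p1 = False:
  (p1 ∨ ¬p2) forces p2 = False.
  (p2 ∨ p8) forces p8 = True.
  (p1 ∨ ¬p4) forces p4 = False.
  clause (p1 ∨ p4 ∨ ¬p8) is falsified — backtrack.
So p1 = True.
  then (¬p1 ∨ p5) forces p5 = True.
  then (p4 ∨ ¬p5) forces p4 = True.
  then (¬p3 ∨ ¬p4) forces p3 = False.
  then (p3 ∨ ¬p7) forces p7 = False.
  then (¬p2 ∨ p7) forces p2 = False.
  then (p2 ∨ p8) forces p8 = True.
  then (¬p1 ∨ p6 ∨ ¬p8) forces p6 = True.
All clauses satisfied.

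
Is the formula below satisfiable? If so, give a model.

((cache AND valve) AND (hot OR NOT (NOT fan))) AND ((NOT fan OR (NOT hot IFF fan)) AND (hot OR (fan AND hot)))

hot = True, fan = False, valve = True, cache = True

  (cache AND valve) AND (hot OR NOT (NOT fan)) = True
    cache AND valve = True
    hot OR NOT (NOT fan) = True
      NOT (NOT fan) = False
        NOT fan = True
  (NOT fan OR (NOT hot IFF fan)) AND (hot OR (fan AND hot)) = True
    NOT fan OR (NOT hot IFF fan) = True
      NOT fan = True
      NOT hot IFF fan = True
        NOT hot = False
    hot OR (fan AND hot) = True
      fan AND hot = False
Both conjuncts True, so the formula holds.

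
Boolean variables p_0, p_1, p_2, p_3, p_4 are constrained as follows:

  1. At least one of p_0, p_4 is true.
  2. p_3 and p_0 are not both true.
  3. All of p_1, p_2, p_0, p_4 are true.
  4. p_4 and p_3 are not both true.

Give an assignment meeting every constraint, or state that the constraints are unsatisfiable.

p_0: True; p_1: True; p_2: True; p_3: False; p_4: True

  (1) {p_0, p_4}: 2 true — at least one ✓
  (2) p_3=F, p_0=T — not both ✓
  (3) {p_1, p_2, p_0, p_4}: all 4 true ✓
  (4) p_4=T, p_3=F — not both ✓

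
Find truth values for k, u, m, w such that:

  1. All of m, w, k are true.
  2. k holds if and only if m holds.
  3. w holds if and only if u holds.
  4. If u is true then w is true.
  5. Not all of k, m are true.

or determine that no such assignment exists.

UNSATISFIABLE

Case k = True:
  (1) forces m = True.
  Constraint (5) is violated (k=T, m=T) — contradiction.
Case k = False:
  Constraint (1) is violated (k=F) — contradiction.
Both cases fail — unsatisfiable.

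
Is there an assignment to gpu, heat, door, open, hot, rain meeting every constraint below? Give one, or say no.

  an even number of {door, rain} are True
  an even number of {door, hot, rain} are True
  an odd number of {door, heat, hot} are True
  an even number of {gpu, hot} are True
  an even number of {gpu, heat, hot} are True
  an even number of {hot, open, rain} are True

gpu = False; heat = False; door = True; open = True; hot = False; rain = True

{door, rain}: 2 true → even ✓
{door, hot, rain}: 2 true → even ✓
{door, heat, hot}: 1 true → odd ✓
{gpu, hot}: 0 true → even ✓
{gpu, heat, hot}: 0 true → even ✓
{hot, open, rain}: 2 true → even ✓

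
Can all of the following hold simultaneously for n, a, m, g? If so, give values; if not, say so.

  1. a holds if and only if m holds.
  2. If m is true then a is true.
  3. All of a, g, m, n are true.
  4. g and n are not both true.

Case n = True:
  (3) forces a = True.
  (1) with a=T forces m = True.
  (3) forces g = True.
  Constraint (4) is violated (g=T, n=T) — contradiction.
Case n = False:
  Constraint (3) is violated (n=F) — contradiction.
Both cases fail — unsatisfiable.

UNSATISFIABLE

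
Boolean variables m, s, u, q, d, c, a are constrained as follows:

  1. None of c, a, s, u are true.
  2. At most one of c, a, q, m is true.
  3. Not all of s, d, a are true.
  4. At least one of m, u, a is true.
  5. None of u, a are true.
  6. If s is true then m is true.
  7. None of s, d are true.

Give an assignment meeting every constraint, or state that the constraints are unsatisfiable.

m=T, s=F, u=F, q=F, d=F, c=F, a=F

  (1) {c, a, s, u}: 0 true — none ✓
  (2) {c, a, q, m}: 1 true — at most one ✓
  (3) {s, d, a}: 0/3 true — not all ✓
  (4) {m, u, a}: 1 true — at least one ✓
  (5) {u, a}: 0 true — none ✓
  (6) s=F ⇒ m: vacuous ✓
  (7) {s, d}: 0 true — none ✓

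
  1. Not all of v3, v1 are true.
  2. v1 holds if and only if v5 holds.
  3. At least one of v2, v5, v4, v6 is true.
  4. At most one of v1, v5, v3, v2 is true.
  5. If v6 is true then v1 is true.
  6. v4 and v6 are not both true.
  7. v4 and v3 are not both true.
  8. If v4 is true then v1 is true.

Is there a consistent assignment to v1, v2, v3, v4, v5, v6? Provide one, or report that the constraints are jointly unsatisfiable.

v1=F, v2=T, v3=F, v4=F, v5=F, v6=F

  (1) {v3, v1}: 0/2 true — not all ✓
  (2) v1=F, v5=F — same ✓
  (3) {v2, v5, v4, v6}: 1 true — at least one ✓
  (4) {v1, v5, v3, v2}: 1 true — at most one ✓
  (5) v6=F ⇒ v1: vacuous ✓
  (6) v4=F, v6=F — not both ✓
  (7) v4=F, v3=F — not both ✓
  (8) v4=F ⇒ v1: vacuous ✓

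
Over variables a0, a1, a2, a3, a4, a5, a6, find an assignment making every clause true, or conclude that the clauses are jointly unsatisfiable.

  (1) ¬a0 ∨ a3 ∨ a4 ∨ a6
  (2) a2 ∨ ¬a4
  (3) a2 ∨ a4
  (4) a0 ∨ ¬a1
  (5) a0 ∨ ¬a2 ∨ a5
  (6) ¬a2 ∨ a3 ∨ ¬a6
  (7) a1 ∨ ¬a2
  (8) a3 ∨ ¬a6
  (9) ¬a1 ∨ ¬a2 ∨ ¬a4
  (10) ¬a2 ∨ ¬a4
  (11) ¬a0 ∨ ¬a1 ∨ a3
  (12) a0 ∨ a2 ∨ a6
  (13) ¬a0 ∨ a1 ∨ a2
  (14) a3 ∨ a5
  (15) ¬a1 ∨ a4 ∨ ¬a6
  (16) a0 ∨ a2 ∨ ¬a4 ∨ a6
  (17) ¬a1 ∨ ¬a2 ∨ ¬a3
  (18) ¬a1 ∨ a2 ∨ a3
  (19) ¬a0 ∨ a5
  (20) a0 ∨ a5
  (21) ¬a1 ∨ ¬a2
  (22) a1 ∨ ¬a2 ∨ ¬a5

Case a2 = True:
  (a1 ∨ ¬a2) forces a1 = True.
  Clause (¬a1 ∨ ¬a2) is falsified — contradiction.
Case a2 = False:
  (a2 ∨ ¬a4) forces a4 = False.
  Clause (a2 ∨ a4) is falsified — contradiction.
Both cases fail, so the formula is unsatisfiable.

UNSATISFIABLE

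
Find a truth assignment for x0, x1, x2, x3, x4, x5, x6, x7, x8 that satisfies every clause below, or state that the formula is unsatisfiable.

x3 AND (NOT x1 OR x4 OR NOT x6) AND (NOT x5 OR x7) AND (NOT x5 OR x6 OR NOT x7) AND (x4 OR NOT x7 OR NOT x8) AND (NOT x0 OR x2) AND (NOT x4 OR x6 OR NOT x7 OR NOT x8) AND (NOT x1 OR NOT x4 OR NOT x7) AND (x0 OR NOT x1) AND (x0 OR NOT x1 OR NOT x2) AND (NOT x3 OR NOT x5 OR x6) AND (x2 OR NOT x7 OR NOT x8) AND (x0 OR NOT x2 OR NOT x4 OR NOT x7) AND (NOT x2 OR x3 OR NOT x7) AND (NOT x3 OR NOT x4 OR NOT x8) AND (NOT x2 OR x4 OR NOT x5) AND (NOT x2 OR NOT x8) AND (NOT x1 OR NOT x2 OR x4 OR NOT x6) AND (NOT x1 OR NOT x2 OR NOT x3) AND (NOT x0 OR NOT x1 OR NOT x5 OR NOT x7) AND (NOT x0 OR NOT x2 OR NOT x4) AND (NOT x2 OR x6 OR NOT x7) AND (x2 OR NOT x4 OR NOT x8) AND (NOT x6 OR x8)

Unit clause (x3) forces x3 = True.
Set x0 = False.
  then (x0 OR NOT x1) forces x1 = False.
Set x2 = False.
Set x4 = True.
  then (NOT x3 OR NOT x4 OR NOT x8) forces x8 = False.
  then (NOT x6 OR x8) forces x6 = False.
  then (NOT x3 OR NOT x5 OR x6) forces x5 = False.
Set x7 = True.
All clauses satisfied.

x0=F, x1=F, x2=F, x3=T, x4=T, x5=F, x6=F, x7=T, x8=F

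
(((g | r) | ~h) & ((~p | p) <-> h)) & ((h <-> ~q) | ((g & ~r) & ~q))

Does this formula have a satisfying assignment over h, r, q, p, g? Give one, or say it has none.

h = True; r = True; q = False; p = True; g = False

  ((g | r) | ~h) & ((~p | p) <-> h) = True
    (g | r) | ~h = True
      g | r = True
      ~h = False
    (~p | p) <-> h = True
      ~p | p = True
        ~p = False
  (h <-> ~q) | ((g & ~r) & ~q) = True
    h <-> ~q = True
      ~q = True
    (g & ~r) & ~q = False
      g & ~r = False
        ~r = False
      ~q = True
Both conjuncts True, so the formula holds.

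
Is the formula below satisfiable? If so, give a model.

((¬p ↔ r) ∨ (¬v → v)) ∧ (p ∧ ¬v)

p = True, r = False, v = False

  (¬p ↔ r) ∨ (¬v → v) = True
    ¬p ↔ r = True
      ¬p = False
    ¬v → v = False
      ¬v = True
  p ∧ ¬v = True
    ¬v = True
Both conjuncts True, so the formula holds.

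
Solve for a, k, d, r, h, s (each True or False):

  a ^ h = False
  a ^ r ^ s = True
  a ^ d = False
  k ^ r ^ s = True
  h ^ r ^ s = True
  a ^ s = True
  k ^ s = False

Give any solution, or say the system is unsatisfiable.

The formula is unsatisfiable.

Adding constraints 2, 4, 6, 7 mod 2: every variable appears an even number of times on the left, so the left side is 0.
But the right sides sum to 1 (mod 2). 0 ≠ 1 — the system is inconsistent.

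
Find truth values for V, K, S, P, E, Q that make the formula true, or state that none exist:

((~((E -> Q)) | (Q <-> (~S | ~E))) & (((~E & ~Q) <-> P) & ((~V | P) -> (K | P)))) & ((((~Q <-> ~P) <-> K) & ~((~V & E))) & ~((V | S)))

Case V = True: the conjunct ~((V | S)) becomes ~((True | S)) = False.
Case V = False: the formula simplifies to ((~((E -> Q)) | (Q <-> (~S | ~E))) & (((~E & ~Q) <-> P) & (K | P))) & ((((~Q <-> ~P) <-> K) & ~E) & ~S).
  E = True: the conjunct ~E is False.
  E = False: simplifies to (Q & ((~Q <-> P) & (K | P))) & (((~Q <-> ~P) <-> K) & ~S).
    Q = True: simplifies to (~P & (K | P)) & ((P <-> K) & ~S).
      P = True: the conjunct ~P is False.
      P = False: simplifies to K & (~K & ~S).
        K = True: the conjunct ~K is False.
        K = False: the conjunct K is False.
    Q = False: the conjunct Q is False.
Both cases fail — unsatisfiable.

The formula is unsatisfiable.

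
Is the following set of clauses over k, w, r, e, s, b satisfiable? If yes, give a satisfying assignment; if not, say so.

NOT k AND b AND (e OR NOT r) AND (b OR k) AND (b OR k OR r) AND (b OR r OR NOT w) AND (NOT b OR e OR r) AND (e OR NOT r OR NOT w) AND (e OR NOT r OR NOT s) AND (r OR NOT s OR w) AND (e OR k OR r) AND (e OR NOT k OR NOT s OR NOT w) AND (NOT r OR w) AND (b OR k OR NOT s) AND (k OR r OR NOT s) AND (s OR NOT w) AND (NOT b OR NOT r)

Unit clause (NOT k) forces k = False.
Unit clause (b) forces b = True.
In (NOT b OR NOT r) only NOT r is left, so r = False.
In (NOT b OR e OR r) only e is left, so e = True.
In (k OR r OR NOT s) only NOT s is left, so s = False.
In (s OR NOT w) only NOT w is left, so w = False.
All clauses satisfied.

k=F, w=F, r=F, e=T, s=F, b=T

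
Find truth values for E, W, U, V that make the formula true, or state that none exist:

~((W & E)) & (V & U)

E=F, W=T, U=T, V=T

  ~((W & E)) = True
    W & E = False
  V & U = True
Both conjuncts True, so the formula holds.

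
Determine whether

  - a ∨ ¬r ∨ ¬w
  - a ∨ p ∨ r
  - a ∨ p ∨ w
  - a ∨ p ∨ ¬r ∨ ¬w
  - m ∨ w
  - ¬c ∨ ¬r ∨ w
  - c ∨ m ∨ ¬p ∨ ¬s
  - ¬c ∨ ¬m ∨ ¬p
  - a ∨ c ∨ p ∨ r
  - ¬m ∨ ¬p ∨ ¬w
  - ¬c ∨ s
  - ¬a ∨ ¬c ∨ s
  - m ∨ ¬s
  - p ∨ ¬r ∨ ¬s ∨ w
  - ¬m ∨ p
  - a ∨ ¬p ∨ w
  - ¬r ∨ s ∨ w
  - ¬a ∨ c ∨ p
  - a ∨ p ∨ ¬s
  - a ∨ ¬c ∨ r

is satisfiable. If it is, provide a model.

r = False, s = False, a = True, p = True, m = False, c = False, w = True

Set r = False.
Set s = False.
  then (¬c ∨ s) forces c = False.
Set a = True.
  then (¬a ∨ c ∨ p) forces p = True.
Set m = False.
  then (m ∨ w) forces w = True.
All clauses satisfied.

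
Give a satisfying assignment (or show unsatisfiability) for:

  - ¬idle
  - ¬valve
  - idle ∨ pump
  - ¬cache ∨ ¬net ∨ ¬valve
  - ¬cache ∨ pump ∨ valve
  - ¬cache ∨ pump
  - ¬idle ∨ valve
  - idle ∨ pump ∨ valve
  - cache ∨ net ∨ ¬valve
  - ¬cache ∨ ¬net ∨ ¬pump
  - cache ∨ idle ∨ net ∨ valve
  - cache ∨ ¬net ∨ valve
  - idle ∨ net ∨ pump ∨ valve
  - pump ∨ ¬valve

Unit clause (¬idle) forces idle = False.
Unit clause (¬valve) forces valve = False.
In (idle ∨ pump) only pump is left, so pump = True.
Try net = True:
  (¬cache ∨ ¬net ∨ ¬pump) forces cache = False.
  clause (cache ∨ ¬net ∨ valve) is falsified — backtrack.
So net = False.
  then (cache ∨ idle ∨ net ∨ valve) forces cache = True.
All clauses satisfied.

net=F, pump=T, cache=T, valve=F, idle=F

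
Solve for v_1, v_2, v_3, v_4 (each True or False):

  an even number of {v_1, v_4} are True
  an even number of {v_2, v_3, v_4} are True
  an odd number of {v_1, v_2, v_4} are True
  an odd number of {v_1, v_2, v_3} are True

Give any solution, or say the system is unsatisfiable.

UNSATISFIABLE

Adding constraints 1, 2, 4 mod 2: every variable appears an even number of times on the left, so the left side is 0.
But the right sides sum to 1 (mod 2). 0 ≠ 1 — the system is inconsistent.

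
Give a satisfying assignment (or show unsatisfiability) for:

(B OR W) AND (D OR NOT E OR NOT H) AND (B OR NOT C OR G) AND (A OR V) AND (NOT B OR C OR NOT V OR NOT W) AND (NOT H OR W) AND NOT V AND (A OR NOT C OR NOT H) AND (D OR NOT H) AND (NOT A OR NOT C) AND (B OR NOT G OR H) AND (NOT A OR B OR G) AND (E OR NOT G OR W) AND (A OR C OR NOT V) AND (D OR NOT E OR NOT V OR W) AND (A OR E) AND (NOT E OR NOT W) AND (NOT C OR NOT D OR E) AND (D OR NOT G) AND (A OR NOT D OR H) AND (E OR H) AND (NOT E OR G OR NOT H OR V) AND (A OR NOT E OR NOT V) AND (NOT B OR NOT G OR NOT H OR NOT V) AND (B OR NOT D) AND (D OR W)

W = False, B = True, C = False, G = True, H = False, D = True, V = False, A = True, E = True

Unit clause (NOT V) forces V = False.
In (A OR V) only A is left, so A = True.
In (NOT A OR NOT C) only NOT C is left, so C = False.
Set W = False.
  then (B OR W) forces B = True.
  then (NOT H OR W) forces H = False.
  then (E OR H) forces E = True.
  then (D OR W) forces D = True.
Set G = True.
All clauses satisfied.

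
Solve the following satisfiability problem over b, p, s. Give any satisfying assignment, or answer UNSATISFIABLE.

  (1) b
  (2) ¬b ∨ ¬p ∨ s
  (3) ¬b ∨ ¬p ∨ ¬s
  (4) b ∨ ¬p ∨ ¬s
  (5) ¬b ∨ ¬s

Unit clause (b) forces b = True.
In (¬b ∨ ¬s) only ¬s is left, so s = False.
In (¬b ∨ ¬p ∨ s) only ¬p is left, so p = False.
All clauses satisfied.

b=T; p=F; s=F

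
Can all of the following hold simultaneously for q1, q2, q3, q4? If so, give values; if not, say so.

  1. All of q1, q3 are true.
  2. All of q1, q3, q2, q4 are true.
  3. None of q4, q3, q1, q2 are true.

No satisfying assignment exists.

Case q1 = True:
  Constraint (3) is violated (q1=T) — contradiction.
Case q1 = False:
  Constraint (1) is violated (q1=F) — contradiction.
Both cases fail — unsatisfiable.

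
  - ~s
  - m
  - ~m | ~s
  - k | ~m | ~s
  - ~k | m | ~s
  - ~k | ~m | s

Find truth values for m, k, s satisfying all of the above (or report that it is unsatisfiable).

Unit clause (~s) forces s = False.
Unit clause (m) forces m = True.
In (~k | ~m | s) only ~k is left, so k = False.
Check each clause:
  (~s): ~s holds.
  (m): m holds.
  (~m | ~s): ~s holds.
  (k | ~m | ~s): ~s holds.
  (~k | m | ~s): ~k holds.
  (~k | ~m | s): ~k holds.
All clauses satisfied.

m: True, k: False, s: False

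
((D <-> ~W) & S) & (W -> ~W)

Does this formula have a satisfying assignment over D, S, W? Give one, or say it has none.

D = True, S = True, W = False

  (D <-> ~W) & S = True
    D <-> ~W = True
      ~W = True
  W -> ~W = True
    ~W = True
Both conjuncts True, so the formula holds.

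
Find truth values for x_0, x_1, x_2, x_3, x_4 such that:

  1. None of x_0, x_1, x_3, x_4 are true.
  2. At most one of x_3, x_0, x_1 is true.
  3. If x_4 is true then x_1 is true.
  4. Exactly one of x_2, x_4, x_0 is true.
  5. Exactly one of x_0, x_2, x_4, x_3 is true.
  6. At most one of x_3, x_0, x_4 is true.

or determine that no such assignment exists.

x_0=F; x_1=F; x_2=T; x_3=F; x_4=F

  (1) {x_0, x_1, x_3, x_4}: 0 true — none ✓
  (2) {x_3, x_0, x_1}: 0 true — at most one ✓
  (3) x_4=F ⇒ x_1: vacuous ✓
  (4) {x_2, x_4, x_0}: 1 true — exactly one ✓
  (5) {x_0, x_2, x_4, x_3}: 1 true — exactly one ✓
  (6) {x_3, x_0, x_4}: 0 true — at most one ✓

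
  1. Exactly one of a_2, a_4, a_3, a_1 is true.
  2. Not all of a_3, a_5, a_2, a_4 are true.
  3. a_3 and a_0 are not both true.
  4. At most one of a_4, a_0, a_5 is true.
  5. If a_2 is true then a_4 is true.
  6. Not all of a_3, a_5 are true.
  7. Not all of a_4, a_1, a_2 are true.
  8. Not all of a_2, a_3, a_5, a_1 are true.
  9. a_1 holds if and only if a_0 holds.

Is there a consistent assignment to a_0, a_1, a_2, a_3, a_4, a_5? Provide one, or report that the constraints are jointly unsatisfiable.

a_0 = False, a_1 = False, a_2 = False, a_3 = False, a_4 = True, a_5 = False

  (1) {a_2, a_4, a_3, a_1}: 1 true — exactly one ✓
  (2) {a_3, a_5, a_2, a_4}: 1/4 true — not all ✓
  (3) a_3=F, a_0=F — not both ✓
  (4) {a_4, a_0, a_5}: 1 true — at most one ✓
  (5) a_2=F ⇒ a_4: vacuous ✓
  (6) {a_3, a_5}: 0/2 true — not all ✓
  (7) {a_4, a_1, a_2}: 1/3 true — not all ✓
  (8) {a_2, a_3, a_5, a_1}: 0/4 true — not all ✓
  (9) a_1=F, a_0=F — same ✓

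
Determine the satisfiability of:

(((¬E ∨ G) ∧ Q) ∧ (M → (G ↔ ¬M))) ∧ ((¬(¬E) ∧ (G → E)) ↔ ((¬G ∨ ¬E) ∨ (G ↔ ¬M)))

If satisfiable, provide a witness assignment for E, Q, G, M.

E = True, Q = True, G = True, M = False

  ((¬E ∨ G) ∧ Q) ∧ (M → (G ↔ ¬M)) = True
    (¬E ∨ G) ∧ Q = True
      ¬E ∨ G = True
        ¬E = False
    M → (G ↔ ¬M) = True
      G ↔ ¬M = True
        ¬M = True
  (¬(¬E) ∧ (G → E)) ↔ ((¬G ∨ ¬E) ∨ (G ↔ ¬M)) = True
    ¬(¬E) ∧ (G → E) = True
      ¬(¬E) = True
        ¬E = False
      G → E = True
    (¬G ∨ ¬E) ∨ (G ↔ ¬M) = True
      ¬G ∨ ¬E = False
        ¬G = False
        ¬E = False
      G ↔ ¬M = True
        ¬M = True
Both conjuncts True, so the formula holds.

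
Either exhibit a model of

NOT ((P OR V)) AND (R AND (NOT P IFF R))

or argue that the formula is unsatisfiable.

V=F, R=T, P=F

  NOT ((P OR V)) = True
    P OR V = False
  R AND (NOT P IFF R) = True
    NOT P IFF R = True
      NOT P = True
Both conjuncts True, so the formula holds.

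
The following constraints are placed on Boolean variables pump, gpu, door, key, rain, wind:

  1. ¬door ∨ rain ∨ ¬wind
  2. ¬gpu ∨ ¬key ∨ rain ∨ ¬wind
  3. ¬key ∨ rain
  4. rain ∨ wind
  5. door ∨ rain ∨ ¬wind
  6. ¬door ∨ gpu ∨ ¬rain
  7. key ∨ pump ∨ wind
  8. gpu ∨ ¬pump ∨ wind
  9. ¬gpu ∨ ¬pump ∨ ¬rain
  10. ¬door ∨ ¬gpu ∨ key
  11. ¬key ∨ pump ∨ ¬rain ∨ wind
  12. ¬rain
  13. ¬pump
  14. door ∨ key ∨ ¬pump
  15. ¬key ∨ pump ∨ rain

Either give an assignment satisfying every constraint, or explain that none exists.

Case rain = True:
  Clause (¬rain) is falsified — contradiction.
Case rain = False:
  (¬key ∨ rain) forces key = False.
  (rain ∨ wind) forces wind = True.
  (¬door ∨ rain ∨ ¬wind) forces door = False.
  Clause (door ∨ rain ∨ ¬wind) is falsified — contradiction.
Both cases fail, so the formula is unsatisfiable.

No satisfying assignment exists.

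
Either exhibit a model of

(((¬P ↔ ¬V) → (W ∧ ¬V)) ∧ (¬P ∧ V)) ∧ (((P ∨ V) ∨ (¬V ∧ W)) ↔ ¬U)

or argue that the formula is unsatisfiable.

V = True; W = True; U = False; P = False

  ((¬P ↔ ¬V) → (W ∧ ¬V)) ∧ (¬P ∧ V) = True
    (¬P ↔ ¬V) → (W ∧ ¬V) = True
      ¬P ↔ ¬V = False
        ¬P = True
        ¬V = False
      W ∧ ¬V = False
        ¬V = False
    ¬P ∧ V = True
      ¬P = True
  ((P ∨ V) ∨ (¬V ∧ W)) ↔ ¬U = True
    (P ∨ V) ∨ (¬V ∧ W) = True
      P ∨ V = True
      ¬V ∧ W = False
        ¬V = False
    ¬U = True
Both conjuncts True, so the formula holds.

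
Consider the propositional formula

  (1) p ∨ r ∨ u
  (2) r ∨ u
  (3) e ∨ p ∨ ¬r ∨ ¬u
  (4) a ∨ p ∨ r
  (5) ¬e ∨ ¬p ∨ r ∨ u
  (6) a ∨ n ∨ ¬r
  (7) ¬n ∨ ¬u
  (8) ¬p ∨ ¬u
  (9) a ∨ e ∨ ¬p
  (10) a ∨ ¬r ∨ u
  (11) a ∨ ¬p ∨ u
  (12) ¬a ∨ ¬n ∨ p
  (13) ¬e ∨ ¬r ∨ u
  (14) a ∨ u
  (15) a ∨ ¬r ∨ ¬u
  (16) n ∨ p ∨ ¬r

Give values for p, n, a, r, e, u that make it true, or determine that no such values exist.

Set p = True.
  then (¬p ∨ ¬u) forces u = False.
  then (a ∨ ¬p ∨ u) forces a = True.
  then (r ∨ u) forces r = True.
  then (¬e ∨ ¬r ∨ u) forces e = False.
Set n = True.
All clauses satisfied.

p = True, n = True, a = True, r = True, e = False, u = False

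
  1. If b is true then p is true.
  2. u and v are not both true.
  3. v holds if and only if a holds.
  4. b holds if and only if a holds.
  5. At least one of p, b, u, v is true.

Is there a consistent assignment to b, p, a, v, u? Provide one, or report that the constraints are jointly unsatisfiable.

b=F, p=F, a=F, v=F, u=T

  (1) b=F ⇒ p: vacuous ✓
  (2) u=T, v=F — not both ✓
  (3) v=F, a=F — same ✓
  (4) b=F, a=F — same ✓
  (5) {p, b, u, v}: 1 true — at least one ✓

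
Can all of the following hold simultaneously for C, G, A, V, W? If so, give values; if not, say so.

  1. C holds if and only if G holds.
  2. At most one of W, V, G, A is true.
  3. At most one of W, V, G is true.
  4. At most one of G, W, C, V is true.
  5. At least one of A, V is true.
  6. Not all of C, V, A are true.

C = False; G = False; A = True; V = False; W = False

  (1) C=F, G=F — same ✓
  (2) {W, V, G, A}: 1 true — at most one ✓
  (3) {W, V, G}: 0 true — at most one ✓
  (4) {G, W, C, V}: 0 true — at most one ✓
  (5) {A, V}: 1 true — at least one ✓
  (6) {C, V, A}: 1/3 true — not all ✓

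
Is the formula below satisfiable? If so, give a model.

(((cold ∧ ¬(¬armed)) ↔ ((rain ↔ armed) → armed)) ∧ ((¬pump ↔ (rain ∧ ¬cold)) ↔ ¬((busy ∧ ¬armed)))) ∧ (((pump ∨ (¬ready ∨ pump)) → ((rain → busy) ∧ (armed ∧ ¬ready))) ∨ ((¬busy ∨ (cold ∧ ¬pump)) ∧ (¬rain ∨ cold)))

armed: False, cold: False, busy: True, ready: True, rain: False, pump: False

  ((cold ∧ ¬(¬armed)) ↔ ((rain ↔ armed) → armed)) ∧ ((¬pump ↔ (rain ∧ ¬cold)) ↔ ¬((busy ∧ ¬armed))) = True
    (cold ∧ ¬(¬armed)) ↔ ((rain ↔ armed) → armed) = True
      cold ∧ ¬(¬armed) = False
        ¬(¬armed) = False
          ¬armed = True
      (rain ↔ armed) → armed = False
        rain ↔ armed = True
    (¬pump ↔ (rain ∧ ¬cold)) ↔ ¬((busy ∧ ¬armed)) = True
      ¬pump ↔ (rain ∧ ¬cold) = False
        ¬pump = True
        rain ∧ ¬cold = False
          ¬cold = True
      ¬((busy ∧ ¬armed)) = False
        busy ∧ ¬armed = True
          ¬armed = True
  ((pump ∨ (¬ready ∨ pump)) → ((rain → busy) ∧ (armed ∧ ¬ready))) ∨ ((¬busy ∨ (cold ∧ ¬pump)) ∧ (¬rain ∨ cold)) = True
    (pump ∨ (¬ready ∨ pump)) → ((rain → busy) ∧ (armed ∧ ¬ready)) = True
      pump ∨ (¬ready ∨ pump) = False
        ¬ready ∨ pump = False
          ¬ready = False
      (rain → busy) ∧ (armed ∧ ¬ready) = False
        rain → busy = True
        armed ∧ ¬ready = False
          ¬ready = False
    (¬busy ∨ (cold ∧ ¬pump)) ∧ (¬rain ∨ cold) = False
      ¬busy ∨ (cold ∧ ¬pump) = False
        ¬busy = False
        cold ∧ ¬pump = False
          ¬pump = True
      ¬rain ∨ cold = True
        ¬rain = True
Both conjuncts True, so the formula holds.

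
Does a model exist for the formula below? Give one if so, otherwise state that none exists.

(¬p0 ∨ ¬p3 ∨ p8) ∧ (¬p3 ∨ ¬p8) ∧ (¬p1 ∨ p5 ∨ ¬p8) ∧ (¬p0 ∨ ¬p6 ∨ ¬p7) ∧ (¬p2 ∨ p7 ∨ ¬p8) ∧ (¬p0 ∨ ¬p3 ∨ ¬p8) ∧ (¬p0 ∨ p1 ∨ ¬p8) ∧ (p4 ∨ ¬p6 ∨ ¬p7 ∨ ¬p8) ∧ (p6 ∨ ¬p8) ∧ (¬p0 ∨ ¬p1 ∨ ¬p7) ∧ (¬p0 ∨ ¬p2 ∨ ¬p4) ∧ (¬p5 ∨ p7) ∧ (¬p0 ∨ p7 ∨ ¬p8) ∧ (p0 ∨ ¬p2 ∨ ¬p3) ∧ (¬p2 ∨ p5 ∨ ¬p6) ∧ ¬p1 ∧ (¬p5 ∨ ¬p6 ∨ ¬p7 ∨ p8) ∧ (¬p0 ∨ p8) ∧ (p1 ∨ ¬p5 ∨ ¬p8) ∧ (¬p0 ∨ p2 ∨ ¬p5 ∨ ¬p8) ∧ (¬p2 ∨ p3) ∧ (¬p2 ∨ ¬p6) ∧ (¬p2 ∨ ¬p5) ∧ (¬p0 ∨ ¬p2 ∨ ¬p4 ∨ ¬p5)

Unit clause (¬p1) forces p1 = False.
Try p0 = True:
  (¬p0 ∨ p1 ∨ ¬p8) forces p8 = False.
  clause (¬p0 ∨ p8) is falsified — backtrack.
So p0 = False.
Try p2 = True:
  (p0 ∨ ¬p2 ∨ ¬p3) forces p3 = False.
  clause (¬p2 ∨ p3) is falsified — backtrack.
So p2 = False.
Set p3 = True.
  then (¬p3 ∨ ¬p8) forces p8 = False.
Set p4 = True.
Set p5 = False.
Set p6 = False.
Set p7 = True.
All clauses satisfied.

p0=F, p1=F, p2=F, p3=T, p4=T, p5=F, p6=F, p7=T, p8=F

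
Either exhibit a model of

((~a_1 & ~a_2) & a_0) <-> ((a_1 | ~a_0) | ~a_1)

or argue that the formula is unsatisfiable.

a_0 = True, a_1 = False, a_2 = False

  ((~a_1 & ~a_2) & a_0) <-> ((a_1 | ~a_0) | ~a_1) = True
    (~a_1 & ~a_2) & a_0 = True
      ~a_1 & ~a_2 = True
        ~a_1 = True
        ~a_2 = True
    (a_1 | ~a_0) | ~a_1 = True
      a_1 | ~a_0 = False
        ~a_0 = False
      ~a_1 = True
The formula evaluates to True.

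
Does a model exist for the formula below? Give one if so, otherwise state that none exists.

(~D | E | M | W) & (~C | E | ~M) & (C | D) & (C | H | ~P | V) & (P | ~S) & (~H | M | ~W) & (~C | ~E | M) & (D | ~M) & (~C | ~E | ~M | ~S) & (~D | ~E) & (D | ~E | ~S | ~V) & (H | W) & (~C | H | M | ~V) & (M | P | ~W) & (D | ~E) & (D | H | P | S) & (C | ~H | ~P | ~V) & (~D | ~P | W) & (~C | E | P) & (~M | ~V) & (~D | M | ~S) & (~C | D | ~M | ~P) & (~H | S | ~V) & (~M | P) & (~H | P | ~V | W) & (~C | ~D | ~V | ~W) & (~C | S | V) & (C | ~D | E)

D = False; C = True; W = False; H = True; E = False; P = True; V = False; S = True; M = False

Set D = False.
  then (C | D) forces C = True.
  then (D | ~M) forces M = False.
  then (D | ~E) forces E = False.
  then (~C | E | P) forces P = True.
Set W = False.
  then (H | W) forces H = True.
Set V = False.
  then (~C | S | V) forces S = True.
All clauses satisfied.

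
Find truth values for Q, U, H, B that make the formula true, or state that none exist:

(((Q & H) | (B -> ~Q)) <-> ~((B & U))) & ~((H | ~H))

UNSATISFIABLE

The conjunct ~((H | ~H)) is unsatisfiable on its own:
  H=F: evaluates to False.
  H=T: evaluates to False.
So the whole conjunction is unsatisfiable.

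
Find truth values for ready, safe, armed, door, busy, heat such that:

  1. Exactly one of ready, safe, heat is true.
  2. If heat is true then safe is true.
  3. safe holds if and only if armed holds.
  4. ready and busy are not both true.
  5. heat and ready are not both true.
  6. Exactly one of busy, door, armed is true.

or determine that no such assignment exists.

ready=F, safe=T, armed=T, door=F, busy=F, heat=F

  (1) {ready, safe, heat}: 1 true — exactly one ✓
  (2) heat=F ⇒ safe: vacuous ✓
  (3) safe=T, armed=T — same ✓
  (4) ready=F, busy=F — not both ✓
  (5) heat=F, ready=F — not both ✓
  (6) {busy, door, armed}: 1 true — exactly one ✓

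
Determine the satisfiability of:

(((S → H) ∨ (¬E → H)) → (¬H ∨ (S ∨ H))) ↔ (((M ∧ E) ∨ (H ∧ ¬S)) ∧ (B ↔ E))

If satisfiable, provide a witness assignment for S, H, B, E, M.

S = True, H = False, B = True, E = True, M = True

  (((S → H) ∨ (¬E → H)) → (¬H ∨ (S ∨ H))) ↔ (((M ∧ E) ∨ (H ∧ ¬S)) ∧ (B ↔ E)) = True
    ((S → H) ∨ (¬E → H)) → (¬H ∨ (S ∨ H)) = True
      (S → H) ∨ (¬E → H) = True
        S → H = False
        ¬E → H = True
          ¬E = False
      ¬H ∨ (S ∨ H) = True
        ¬H = True
        S ∨ H = True
    ((M ∧ E) ∨ (H ∧ ¬S)) ∧ (B ↔ E) = True
      (M ∧ E) ∨ (H ∧ ¬S) = True
        M ∧ E = True
        H ∧ ¬S = False
          ¬S = False
      B ↔ E = True
The formula evaluates to True.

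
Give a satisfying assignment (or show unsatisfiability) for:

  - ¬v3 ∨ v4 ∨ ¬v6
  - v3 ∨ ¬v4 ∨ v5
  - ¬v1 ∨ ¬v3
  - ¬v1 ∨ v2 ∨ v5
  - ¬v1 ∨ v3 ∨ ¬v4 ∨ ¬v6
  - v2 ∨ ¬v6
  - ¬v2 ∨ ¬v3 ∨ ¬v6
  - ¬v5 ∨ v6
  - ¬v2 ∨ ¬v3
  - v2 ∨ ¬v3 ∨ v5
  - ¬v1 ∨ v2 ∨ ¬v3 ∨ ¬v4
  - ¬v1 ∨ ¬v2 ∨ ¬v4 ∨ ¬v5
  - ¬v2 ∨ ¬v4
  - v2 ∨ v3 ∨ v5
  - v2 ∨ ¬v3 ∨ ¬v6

v1 = True, v2 = True, v3 = False, v4 = False, v5 = True, v6 = True

Set v1 = True.
  then (¬v1 ∨ ¬v3) forces v3 = False.
Set v2 = True.
  then (¬v2 ∨ ¬v4) forces v4 = False.
Set v5 = True.
  then (¬v5 ∨ v6) forces v6 = True.
All clauses satisfied.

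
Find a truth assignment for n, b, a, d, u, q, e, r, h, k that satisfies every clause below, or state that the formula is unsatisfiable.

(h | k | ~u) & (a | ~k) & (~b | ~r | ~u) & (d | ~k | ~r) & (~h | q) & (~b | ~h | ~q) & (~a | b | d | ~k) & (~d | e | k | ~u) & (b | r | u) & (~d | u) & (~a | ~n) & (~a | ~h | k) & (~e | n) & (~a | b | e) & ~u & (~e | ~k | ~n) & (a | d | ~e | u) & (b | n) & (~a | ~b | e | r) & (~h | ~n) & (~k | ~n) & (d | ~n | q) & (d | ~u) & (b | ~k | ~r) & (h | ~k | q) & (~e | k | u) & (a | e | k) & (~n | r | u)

n = False, b = True, a = True, d = False, u = False, q = False, e = False, r = True, h = False, k = False

Unit clause (~u) forces u = False.
In (~d | u) only ~d is left, so d = False.
Try n = True:
  (~a | ~n) forces a = False.
  (a | ~k) forces k = False.
  (a | d | ~e | u) forces e = False.
  clause (a | e | k) is falsified — backtrack.
So n = False.
  then (~e | n) forces e = False.
  then (b | n) forces b = True.
Set a = True.
  then (~a | ~b | e | r) forces r = True.
  then (d | ~k | ~r) forces k = False.
  then (~a | ~h | k) forces h = False.
Set q = False.
All clauses satisfied.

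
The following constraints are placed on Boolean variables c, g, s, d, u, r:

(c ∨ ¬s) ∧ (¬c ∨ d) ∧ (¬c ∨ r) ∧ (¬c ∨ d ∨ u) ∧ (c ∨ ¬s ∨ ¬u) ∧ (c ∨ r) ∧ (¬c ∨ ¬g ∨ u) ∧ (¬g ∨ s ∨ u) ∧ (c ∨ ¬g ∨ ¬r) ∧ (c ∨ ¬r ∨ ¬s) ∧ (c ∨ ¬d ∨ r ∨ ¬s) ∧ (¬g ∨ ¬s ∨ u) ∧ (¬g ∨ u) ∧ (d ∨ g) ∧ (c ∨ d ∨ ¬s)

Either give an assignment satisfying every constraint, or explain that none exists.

Set c = True.
  then (¬c ∨ d) forces d = True.
  then (¬c ∨ r) forces r = True.
Set g = False.
Set s = True.
Set u = False.
All clauses satisfied.

c = True; g = False; s = True; d = True; u = False; r = True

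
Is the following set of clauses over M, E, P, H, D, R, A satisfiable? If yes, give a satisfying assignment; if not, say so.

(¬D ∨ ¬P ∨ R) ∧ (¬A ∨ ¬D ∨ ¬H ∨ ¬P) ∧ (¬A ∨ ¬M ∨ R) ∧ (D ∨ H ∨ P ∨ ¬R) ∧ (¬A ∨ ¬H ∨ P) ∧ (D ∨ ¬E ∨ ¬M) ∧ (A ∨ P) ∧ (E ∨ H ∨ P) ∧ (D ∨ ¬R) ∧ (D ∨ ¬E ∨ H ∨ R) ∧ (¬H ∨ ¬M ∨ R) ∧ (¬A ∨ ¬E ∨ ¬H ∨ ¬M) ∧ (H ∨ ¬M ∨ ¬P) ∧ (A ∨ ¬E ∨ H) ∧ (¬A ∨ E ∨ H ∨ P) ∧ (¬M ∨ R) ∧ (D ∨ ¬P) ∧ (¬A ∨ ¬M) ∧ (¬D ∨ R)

Set M = True.
  then (¬M ∨ R) forces R = True.
  then (¬A ∨ ¬M) forces A = False.
  then (A ∨ P) forces P = True.
  then (D ∨ ¬R) forces D = True.
  then (H ∨ ¬M ∨ ¬P) forces H = True.
Set E = True.
All clauses satisfied.

M = True; E = True; P = True; H = True; D = True; R = True; A = False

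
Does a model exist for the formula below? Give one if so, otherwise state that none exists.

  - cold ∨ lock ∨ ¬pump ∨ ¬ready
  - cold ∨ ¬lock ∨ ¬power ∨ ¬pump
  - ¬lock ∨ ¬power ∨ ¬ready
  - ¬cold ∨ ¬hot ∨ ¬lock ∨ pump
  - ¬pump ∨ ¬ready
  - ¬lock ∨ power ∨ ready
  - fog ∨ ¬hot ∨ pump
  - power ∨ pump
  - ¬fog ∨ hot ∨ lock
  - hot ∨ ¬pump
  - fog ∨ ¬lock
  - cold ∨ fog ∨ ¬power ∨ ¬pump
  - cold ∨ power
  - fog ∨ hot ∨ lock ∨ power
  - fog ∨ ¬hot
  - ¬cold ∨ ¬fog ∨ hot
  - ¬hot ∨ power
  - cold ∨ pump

cold = True; lock = False; pump = False; ready = False; power = True; fog = False; hot = False

Set cold = True.
Set lock = False.
Set pump = False.
  then (power ∨ pump) forces power = True.
Set ready = False.
Set fog = False.
  then (fog ∨ ¬hot ∨ pump) forces hot = False.
All clauses satisfied.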